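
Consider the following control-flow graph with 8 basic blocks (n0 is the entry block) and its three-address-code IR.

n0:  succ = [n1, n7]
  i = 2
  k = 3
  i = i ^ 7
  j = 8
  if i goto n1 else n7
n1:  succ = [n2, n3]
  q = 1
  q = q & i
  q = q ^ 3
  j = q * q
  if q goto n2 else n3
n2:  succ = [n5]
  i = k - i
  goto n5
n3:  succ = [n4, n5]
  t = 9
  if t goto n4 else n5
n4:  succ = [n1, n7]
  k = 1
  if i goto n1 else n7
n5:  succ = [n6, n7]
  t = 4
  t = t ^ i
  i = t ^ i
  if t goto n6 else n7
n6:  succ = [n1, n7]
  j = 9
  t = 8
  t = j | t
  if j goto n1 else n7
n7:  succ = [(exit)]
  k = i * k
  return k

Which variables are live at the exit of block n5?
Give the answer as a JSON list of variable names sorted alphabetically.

def/use:
  n0: def={i,j,k} ue=∅
  n1: def={j,q} ue={i}
  n2: def={i} ue={i,k}
  n3: def={t} ue=∅
  n4: def={k} ue={i}
  n5: def={i,t} ue={i}
  n6: def={j,t} ue=∅
  n7: def={k} ue={i,k}

Backward fixpoint:
  n0: in=∅ out={i,k}
  n1: in={i,k} out={i,k}
  n2: in={i,k} out={i,k}
  n3: in={i,k} out={i,k}
  n4: in={i} out={i,k}
  n5: in={i,k} out={i,k}
  n6: in={i,k} out={i,k}
  n7: in={i,k} out=∅

live-out(n5) = ["i", "k"]

Answer: ["i", "k"]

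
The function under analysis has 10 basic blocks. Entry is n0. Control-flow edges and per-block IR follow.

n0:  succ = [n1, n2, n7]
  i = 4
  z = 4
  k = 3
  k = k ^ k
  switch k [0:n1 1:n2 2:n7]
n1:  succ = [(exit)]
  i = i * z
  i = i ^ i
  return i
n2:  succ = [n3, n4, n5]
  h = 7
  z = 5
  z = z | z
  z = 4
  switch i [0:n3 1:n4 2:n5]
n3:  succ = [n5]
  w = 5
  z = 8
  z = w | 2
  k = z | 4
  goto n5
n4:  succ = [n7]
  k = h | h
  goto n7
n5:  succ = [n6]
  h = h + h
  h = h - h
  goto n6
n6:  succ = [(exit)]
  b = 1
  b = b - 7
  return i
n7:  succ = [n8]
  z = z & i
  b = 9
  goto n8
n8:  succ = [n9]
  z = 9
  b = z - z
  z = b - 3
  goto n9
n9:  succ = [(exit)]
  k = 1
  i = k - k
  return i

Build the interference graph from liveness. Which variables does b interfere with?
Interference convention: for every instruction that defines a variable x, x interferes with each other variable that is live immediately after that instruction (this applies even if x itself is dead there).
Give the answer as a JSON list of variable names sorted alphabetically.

Block summaries:
  n0: def={i,k,z} ue=∅
  n1: def={i} ue={i,z}
  n2: def={h,z} ue={i}
  n3: def={k,w,z} ue=∅
  n4: def={k} ue={h}
  n5: def={h} ue={h}
  n6: def={b} ue={i}
  n7: def={b,z} ue={i,z}
  n8: def={b,z} ue=∅
  n9: def={i,k} ue=∅

Backward fixpoint:
  n0: in=∅ out={i,z}
  n1: in={i,z} out=∅
  n2: in={i} out={h,i,z}
  n3: in={h,i} out={h,i}
  n4: in={h,i,z} out={i,z}
  n5: in={h,i} out={i}
  n6: in={i} out=∅
  n7: in={i,z} out=∅
  n8: in=∅ out=∅
  n9: in=∅ out=∅

Conflict graph:
  b↔{i}
  h↔{i,k,w,z}
  i↔{b,h,k,w,z}
  k↔{h,i,z}
  w↔{h,i,z}
  z↔{h,i,k,w}

N(b) = ["i"]

Answer: ["i"]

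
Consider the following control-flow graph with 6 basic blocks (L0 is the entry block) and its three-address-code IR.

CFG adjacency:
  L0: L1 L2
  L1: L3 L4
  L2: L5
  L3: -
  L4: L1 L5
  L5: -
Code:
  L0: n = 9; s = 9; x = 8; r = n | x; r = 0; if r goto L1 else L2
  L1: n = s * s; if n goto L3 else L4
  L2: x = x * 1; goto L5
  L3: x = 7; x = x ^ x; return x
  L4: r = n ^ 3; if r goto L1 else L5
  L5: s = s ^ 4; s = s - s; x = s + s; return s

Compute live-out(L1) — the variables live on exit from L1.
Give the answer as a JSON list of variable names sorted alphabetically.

Per-block:
  L0 def {n,r,s,x} use ∅
  L1 def {n} use {s}
  L2 def {x} use {x}
  L3 def {x} use ∅
  L4 def {r} use {n}
  L5 def {s,x} use {s}

Liveness:
  L0: in=∅ out={s,x}
  L1: in={s} out={n,s}
  L2: in={s,x} out={s}
  L3: in=∅ out=∅
  L4: in={n,s} out={s}
  L5: in={s} out=∅

live-out(L1) = ["n", "s"]

Answer: ["n", "s"]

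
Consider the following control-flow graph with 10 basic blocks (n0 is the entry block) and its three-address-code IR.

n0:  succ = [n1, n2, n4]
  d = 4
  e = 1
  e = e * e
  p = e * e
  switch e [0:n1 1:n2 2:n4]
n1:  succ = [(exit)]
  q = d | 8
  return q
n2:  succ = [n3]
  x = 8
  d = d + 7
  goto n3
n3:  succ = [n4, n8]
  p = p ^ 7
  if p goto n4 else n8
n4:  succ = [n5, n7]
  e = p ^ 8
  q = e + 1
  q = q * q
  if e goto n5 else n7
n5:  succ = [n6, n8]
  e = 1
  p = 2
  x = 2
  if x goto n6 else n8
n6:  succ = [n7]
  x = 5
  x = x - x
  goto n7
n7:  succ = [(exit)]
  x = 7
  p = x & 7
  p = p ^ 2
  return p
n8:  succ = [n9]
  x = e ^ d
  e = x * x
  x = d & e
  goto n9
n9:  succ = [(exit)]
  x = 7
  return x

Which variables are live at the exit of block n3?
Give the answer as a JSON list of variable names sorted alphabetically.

Answer: ["d", "e", "p"]

Working:
Block summaries:
  n0: {d,e,p} / ∅
  n1: {q} / {d}
  n2: {d,x} / {d}
  n3: {p} / {p}
  n4: {e,q} / {p}
  n5: {e,p,x} / ∅
  n6: {x} / ∅
  n7: {p,x} / ∅
  n8: {e,x} / {d,e}
  n9: {x} / ∅

Backward fixpoint:
  n0 li=∅ lo={d,e,p}
  n1 li={d} lo=∅
  n2 li={d,e,p} lo={d,e,p}
  n3 li={d,e,p} lo={d,e,p}
  n4 li={d,p} lo={d}
  n5 li={d} lo={d,e}
  n6 li=∅ lo=∅
  n7 li=∅ lo=∅
  n8 li={d,e} lo=∅
  n9 li=∅ lo=∅

live-out(n3) = ["d", "e", "p"]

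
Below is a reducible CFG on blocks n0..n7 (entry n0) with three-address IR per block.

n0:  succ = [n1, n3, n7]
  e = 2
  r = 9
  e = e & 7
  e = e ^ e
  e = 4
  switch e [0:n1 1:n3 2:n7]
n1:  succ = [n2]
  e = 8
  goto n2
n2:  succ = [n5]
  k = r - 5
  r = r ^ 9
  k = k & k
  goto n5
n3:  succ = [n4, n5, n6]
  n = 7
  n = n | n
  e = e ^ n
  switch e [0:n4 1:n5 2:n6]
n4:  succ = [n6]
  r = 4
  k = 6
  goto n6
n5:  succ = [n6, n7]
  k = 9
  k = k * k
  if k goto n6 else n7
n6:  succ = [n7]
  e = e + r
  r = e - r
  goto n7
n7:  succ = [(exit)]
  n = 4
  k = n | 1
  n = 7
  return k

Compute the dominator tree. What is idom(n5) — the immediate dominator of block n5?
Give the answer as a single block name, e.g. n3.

Answer: n0

Working:
idom tree: n1←n0 n2←n1 n3←n0 n4←n3 n5←n0 n6←n0 n7←n0
Dom∩ at merges:
  n5: preds {n2,n3}: {n0,n1,n2} ∩ {n0,n3} = {n0}; idom=n0
  n6: preds {n3,n4,n5}: {n0,n3} ∩ {n0,n3,n4} ∩ {n0,n5} = {n0}; idom=n0
  n7: preds {n0,n5,n6}: {n0} ∩ {n0,n5} ∩ {n0,n6} = {n0}; idom=n0

idom(n5) = n0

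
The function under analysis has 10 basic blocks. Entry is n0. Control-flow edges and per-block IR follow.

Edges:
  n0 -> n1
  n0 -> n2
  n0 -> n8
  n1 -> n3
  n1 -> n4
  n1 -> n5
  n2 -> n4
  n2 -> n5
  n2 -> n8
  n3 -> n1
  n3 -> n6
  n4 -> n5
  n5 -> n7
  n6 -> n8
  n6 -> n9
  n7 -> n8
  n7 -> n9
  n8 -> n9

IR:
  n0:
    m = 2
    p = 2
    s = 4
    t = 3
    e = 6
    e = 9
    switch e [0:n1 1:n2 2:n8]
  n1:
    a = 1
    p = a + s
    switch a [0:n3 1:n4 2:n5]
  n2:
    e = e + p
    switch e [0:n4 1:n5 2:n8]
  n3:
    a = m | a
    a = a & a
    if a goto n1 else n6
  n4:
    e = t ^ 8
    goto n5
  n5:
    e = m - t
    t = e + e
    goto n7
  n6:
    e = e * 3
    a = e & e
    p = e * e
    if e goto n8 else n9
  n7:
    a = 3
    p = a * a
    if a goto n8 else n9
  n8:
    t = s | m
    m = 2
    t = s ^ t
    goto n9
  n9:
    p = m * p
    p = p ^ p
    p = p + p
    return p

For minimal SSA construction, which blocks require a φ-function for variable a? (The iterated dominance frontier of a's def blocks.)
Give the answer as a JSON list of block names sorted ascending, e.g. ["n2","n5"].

idom tree: n1←n0 n2←n0 n3←n1 n4←n0 n5←n0 n6←n3 n7←n5 n8←n0 n9←n0
Dom∩ at merges:
  n1: preds {n0,n3}: {n0} ∩ {n0,n1,n3} = {n0}; idom=n0
  n4: preds {n1,n2}: {n0,n1} ∩ {n0,n2} = {n0}; idom=n0
  n5: preds {n1,n2,n4}: {n0,n1} ∩ {n0,n2} ∩ {n0,n4} = {n0}; idom=n0
  n8: preds {n0,n2,n6,n7}: {n0} ∩ {n0,n2} ∩ {n0,n1,n3,n6} ∩ {n0,n5,n7} = {n0}; idom=n0
  n9: preds {n6,n7,n8}: {n0,n1,n3,n6} ∩ {n0,n5,n7} ∩ {n0,n8} = {n0}; idom=n0

Frontier:
  n1←n0: walk · to n0
  n1←n3: walk n3→n1 to n0
  n4←n1: walk n1 to n0
  n4←n2: walk n2 to n0
  n5←n1: walk n1 to n0
  n5←n2: walk n2 to n0
  n5←n4: walk n4 to n0
  n8←n0: walk · to n0
  n8←n2: walk n2 to n0
  n8←n6: walk n6→n3→n1 to n0
  n8←n7: walk n7→n5 to n0
  n9←n6: walk n6→n3→n1 to n0
  n9←n7: walk n7→n5 to n0
  n9←n8: walk n8 to n0
  n0: DF=∅
  n1: DF={n1,n4,n5,n8,n9}
  n2: DF={n4,n5,n8}
  n3: DF={n1,n8,n9}
  n4: DF={n5}
  n5: DF={n8,n9}
  n6: DF={n8,n9}
  n7: DF={n8,n9}
  n8: DF={n9}
  n9: DF=∅

φ for a: defs {n1,n3,n6,n7}
  DF⁺ = {n1,n4,n5,n8,n9}

Answer: ["n1", "n4", "n5", "n8", "n9"]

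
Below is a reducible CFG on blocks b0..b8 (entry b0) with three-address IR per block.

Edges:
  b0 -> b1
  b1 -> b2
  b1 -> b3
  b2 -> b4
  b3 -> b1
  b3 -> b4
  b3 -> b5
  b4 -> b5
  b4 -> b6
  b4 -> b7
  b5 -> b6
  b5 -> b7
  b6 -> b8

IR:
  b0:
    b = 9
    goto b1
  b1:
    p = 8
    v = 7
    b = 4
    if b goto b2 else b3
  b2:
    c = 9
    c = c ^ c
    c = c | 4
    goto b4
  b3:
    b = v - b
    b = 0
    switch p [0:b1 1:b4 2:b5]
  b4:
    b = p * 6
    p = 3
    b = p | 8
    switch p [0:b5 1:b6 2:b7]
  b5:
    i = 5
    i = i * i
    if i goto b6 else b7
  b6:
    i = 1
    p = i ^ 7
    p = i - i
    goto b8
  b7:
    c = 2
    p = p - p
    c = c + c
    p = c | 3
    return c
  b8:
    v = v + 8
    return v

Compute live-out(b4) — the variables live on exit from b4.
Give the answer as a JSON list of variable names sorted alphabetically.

Block summaries:
  b0 def {b} use ∅
  b1 def {b,p,v} use ∅
  b2 def {c} use ∅
  b3 def {b} use {b,p,v}
  b4 def {b,p} use {p}
  b5 def {i} use ∅
  b6 def {i,p} use ∅
  b7 def {c,p} use {p}
  b8 def {v} use {v}

Backward fixpoint:
  b0 li=∅ lo=∅
  b1 li=∅ lo={b,p,v}
  b2 li={p,v} lo={p,v}
  b3 li={b,p,v} lo={p,v}
  b4 li={p,v} lo={p,v}
  b5 li={p,v} lo={p,v}
  b6 li={v} lo={v}
  b7 li={p} lo=∅
  b8 li={v} lo=∅

live-out(b4) = ["p", "v"]

Answer: ["p", "v"]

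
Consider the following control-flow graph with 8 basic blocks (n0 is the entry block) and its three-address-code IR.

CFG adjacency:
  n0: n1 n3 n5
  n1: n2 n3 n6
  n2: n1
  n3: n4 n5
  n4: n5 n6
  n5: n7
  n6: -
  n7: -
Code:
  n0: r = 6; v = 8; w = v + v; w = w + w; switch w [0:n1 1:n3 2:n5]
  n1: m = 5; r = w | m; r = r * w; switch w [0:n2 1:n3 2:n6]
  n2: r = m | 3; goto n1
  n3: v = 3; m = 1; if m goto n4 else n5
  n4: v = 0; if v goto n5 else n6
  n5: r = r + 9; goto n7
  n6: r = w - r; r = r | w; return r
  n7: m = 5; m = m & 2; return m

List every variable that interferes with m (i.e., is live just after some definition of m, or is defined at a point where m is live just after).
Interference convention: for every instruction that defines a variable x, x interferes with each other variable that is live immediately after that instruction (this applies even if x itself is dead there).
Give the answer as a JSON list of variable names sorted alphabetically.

Per-block:
  n0: {r,v,w} / ∅
  n1: {m,r} / {w}
  n2: {r} / {m}
  n3: {m,v} / ∅
  n4: {v} / ∅
  n5: {r} / {r}
  n6: {r} / {r,w}
  n7: {m} / ∅

Liveness:
  live n0: ∅→{r,w}
  live n1: {w}→{m,r,w}
  live n2: {m,w}→{w}
  live n3: {r,w}→{r,w}
  live n4: {r,w}→{r,w}
  live n5: {r}→∅
  live n6: {r,w}→∅
  live n7: ∅→∅

Conflict graph:
  m↔{r,w}
  r↔{m,v,w}
  v↔{r,w}
  w↔{m,r,v}

N(m) = ["r", "w"]

Answer: ["r", "w"]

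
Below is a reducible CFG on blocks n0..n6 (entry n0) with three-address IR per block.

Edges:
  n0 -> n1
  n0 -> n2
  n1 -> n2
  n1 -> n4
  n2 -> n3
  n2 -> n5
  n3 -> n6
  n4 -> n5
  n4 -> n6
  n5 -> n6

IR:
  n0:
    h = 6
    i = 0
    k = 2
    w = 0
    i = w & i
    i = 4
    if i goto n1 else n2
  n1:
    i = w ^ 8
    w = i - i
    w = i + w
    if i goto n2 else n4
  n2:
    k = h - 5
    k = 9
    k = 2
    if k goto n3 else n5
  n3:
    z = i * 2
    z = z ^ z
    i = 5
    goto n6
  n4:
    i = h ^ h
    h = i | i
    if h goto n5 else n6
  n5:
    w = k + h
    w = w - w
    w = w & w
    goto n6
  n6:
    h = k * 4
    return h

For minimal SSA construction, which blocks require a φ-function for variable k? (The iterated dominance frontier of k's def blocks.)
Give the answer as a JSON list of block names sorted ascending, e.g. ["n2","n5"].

Answer: ["n5", "n6"]

Analysis:
idom tree: n1←n0 n2←n0 n3←n2 n4←n1 n5←n0 n6←n0
Dom∩ at merges:
  n2: preds {n0,n1}: {n0} ∩ {n0,n1} = {n0}; idom=n0
  n5: preds {n2,n4}: {n0,n2} ∩ {n0,n1,n4} = {n0}; idom=n0
  n6: preds {n3,n4,n5}: {n0,n2,n3} ∩ {n0,n1,n4} ∩ {n0,n5} = {n0}; idom=n0

DF walk-up:
  n2←n0: walk · to n0
  n2←n1: walk n1 to n0
  n5←n2: walk n2 to n0
  n5←n4: walk n4→n1 to n0
  n6←n3: walk n3→n2 to n0
  n6←n4: walk n4→n1 to n0
  n6←n5: walk n5 to n0
  DF(n0)=∅
  DF(n1)={n2,n5,n6}
  DF(n2)={n5,n6}
  DF(n3)={n6}
  DF(n4)={n5,n6}
  DF(n5)={n6}
  DF(n6)=∅

φ for k: defs {n0,n2}
  DF⁺ = {n5,n6}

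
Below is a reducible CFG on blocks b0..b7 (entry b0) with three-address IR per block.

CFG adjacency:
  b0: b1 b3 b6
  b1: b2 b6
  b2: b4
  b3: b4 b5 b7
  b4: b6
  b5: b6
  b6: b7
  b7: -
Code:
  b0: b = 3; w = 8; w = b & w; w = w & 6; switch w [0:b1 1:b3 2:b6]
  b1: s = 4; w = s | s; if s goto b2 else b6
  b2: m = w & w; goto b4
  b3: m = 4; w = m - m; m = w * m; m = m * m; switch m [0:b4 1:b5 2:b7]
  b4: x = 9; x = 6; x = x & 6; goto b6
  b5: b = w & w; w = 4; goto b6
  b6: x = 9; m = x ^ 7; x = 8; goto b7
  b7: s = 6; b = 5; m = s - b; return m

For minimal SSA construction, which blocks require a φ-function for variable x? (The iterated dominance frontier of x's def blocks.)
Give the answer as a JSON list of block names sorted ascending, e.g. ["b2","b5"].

idom tree: b1←b0 b2←b1 b3←b0 b4←b0 b5←b3 b6←b0 b7←b0
Dom∩ at merges:
  b4: preds {b2,b3}: {b0,b1,b2} ∩ {b0,b3} = {b0}; idom=b0
  b6: preds {b0,b1,b4,b5}: {b0} ∩ {b0,b1} ∩ {b0,b4} ∩ {b0,b3,b5} = {b0}; idom=b0
  b7: preds {b3,b6}: {b0,b3} ∩ {b0,b6} = {b0}; idom=b0

DF walk-up:
  join b4 pred b2: b2→b1 stop@b0
  join b4 pred b3: b3 stop@b0
  join b6 pred b0: · stop@b0
  join b6 pred b1: b1 stop@b0
  join b6 pred b4: b4 stop@b0
  join b6 pred b5: b5→b3 stop@b0
  join b7 pred b3: b3 stop@b0
  join b7 pred b6: b6 stop@b0
  b0: DF=∅
  b1: DF={b4,b6}
  b2: DF={b4}
  b3: DF={b4,b6,b7}
  b4: DF={b6}
  b5: DF={b6}
  b6: DF={b7}
  b7: DF=∅

φ for x: defs {b4,b6}
  DF⁺ = {b6,b7}

Answer: ["b6", "b7"]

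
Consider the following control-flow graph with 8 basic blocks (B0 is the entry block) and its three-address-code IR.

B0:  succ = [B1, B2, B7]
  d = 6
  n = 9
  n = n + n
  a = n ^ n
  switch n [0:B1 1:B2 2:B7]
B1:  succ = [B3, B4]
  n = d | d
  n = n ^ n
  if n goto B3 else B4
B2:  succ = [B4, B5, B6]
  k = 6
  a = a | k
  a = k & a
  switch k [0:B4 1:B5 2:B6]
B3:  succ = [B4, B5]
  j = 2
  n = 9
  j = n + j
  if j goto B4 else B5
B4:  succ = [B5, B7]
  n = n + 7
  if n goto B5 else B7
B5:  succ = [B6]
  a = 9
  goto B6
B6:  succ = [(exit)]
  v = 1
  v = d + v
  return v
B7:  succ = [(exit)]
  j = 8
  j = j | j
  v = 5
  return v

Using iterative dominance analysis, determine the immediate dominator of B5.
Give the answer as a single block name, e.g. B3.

Answer: B0

Working:
idom tree: B1←B0 B2←B0 B3←B1 B4←B0 B5←B0 B6←B0 B7←B0
Join-block Dom:
  B4: preds {B1,B2,B3}: {B0,B1} ∩ {B0,B2} ∩ {B0,B1,B3} = {B0}; idom=B0
  B5: preds {B2,B3,B4}: {B0,B2} ∩ {B0,B1,B3} ∩ {B0,B4} = {B0}; idom=B0
  B6: preds {B2,B5}: {B0,B2} ∩ {B0,B5} = {B0}; idom=B0
  B7: preds {B0,B4}: {B0} ∩ {B0,B4} = {B0}; idom=B0

idom(B5) = B0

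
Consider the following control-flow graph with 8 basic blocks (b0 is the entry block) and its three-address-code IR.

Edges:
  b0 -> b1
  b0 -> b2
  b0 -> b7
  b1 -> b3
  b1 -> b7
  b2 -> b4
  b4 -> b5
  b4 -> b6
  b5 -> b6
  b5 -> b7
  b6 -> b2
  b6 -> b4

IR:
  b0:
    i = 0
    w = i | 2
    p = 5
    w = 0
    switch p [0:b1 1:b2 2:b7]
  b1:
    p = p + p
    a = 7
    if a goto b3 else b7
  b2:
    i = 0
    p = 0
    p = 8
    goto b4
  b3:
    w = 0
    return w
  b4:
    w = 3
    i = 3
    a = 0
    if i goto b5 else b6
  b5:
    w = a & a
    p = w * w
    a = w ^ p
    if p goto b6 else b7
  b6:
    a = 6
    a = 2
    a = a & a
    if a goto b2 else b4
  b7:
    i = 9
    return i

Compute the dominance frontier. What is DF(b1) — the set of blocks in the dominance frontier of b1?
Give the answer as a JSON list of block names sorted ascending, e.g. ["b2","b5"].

Answer: ["b7"]

Derivation:
idom tree: b1←b0 b2←b0 b3←b1 b4←b2 b5←b4 b6←b4 b7←b0
Dom at joins:
  b2: preds {b0,b6}: {b0} ∩ {b0,b2,b4,b6} = {b0}; idom=b0
  b4: preds {b2,b6}: {b0,b2} ∩ {b0,b2,b4,b6} = {b0,b2}; idom=b2
  b6: preds {b4,b5}: {b0,b2,b4} ∩ {b0,b2,b4,b5} = {b0,b2,b4}; idom=b4
  b7: preds {b0,b1,b5}: {b0} ∩ {b0,b1} ∩ {b0,b2,b4,b5} = {b0}; idom=b0

DF walk-up:
  join b2 pred b0: · stop@b0
  join b2 pred b6: b6→b4→b2 stop@b0
  join b4 pred b2: · stop@b2
  join b4 pred b6: b6→b4 stop@b2
  join b6 pred b4: · stop@b4
  join b6 pred b5: b5 stop@b4
  join b7 pred b0: · stop@b0
  join b7 pred b1: b1 stop@b0
  join b7 pred b5: b5→b4→b2 stop@b0
  b0 → ∅
  b1 → {b7}
  b2 → {b2,b7}
  b3 → ∅
  b4 → {b2,b4,b7}
  b5 → {b6,b7}
  b6 → {b2,b4}
  b7 → ∅

DF(b1) = ["b7"]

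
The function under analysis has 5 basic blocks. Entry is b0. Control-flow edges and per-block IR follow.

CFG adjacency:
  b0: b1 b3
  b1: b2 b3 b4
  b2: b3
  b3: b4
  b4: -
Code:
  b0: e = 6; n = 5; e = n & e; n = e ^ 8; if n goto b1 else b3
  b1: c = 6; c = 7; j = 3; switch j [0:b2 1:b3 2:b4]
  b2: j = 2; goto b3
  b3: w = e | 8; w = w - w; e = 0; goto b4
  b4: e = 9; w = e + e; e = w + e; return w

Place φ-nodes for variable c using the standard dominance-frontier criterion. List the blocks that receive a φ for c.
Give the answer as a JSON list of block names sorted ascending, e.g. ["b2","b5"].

idom tree: b1←b0 b2←b1 b3←b0 b4←b0
Dom at joins:
  b3: preds {b0,b1,b2}: {b0} ∩ {b0,b1} ∩ {b0,b1,b2} = {b0}; idom=b0
  b4: preds {b1,b3}: {b0,b1} ∩ {b0,b3} = {b0}; idom=b0

DF derivation:
  join b3 pred b0: · stop@b0
  join b3 pred b1: b1 stop@b0
  join b3 pred b2: b2→b1 stop@b0
  join b4 pred b1: b1 stop@b0
  join b4 pred b3: b3 stop@b0
  b0: DF=∅
  b1: DF={b3,b4}
  b2: DF={b3}
  b3: DF={b4}
  b4: DF=∅

φ for c: defs {b1}
  DF⁺ = {b3,b4}

Answer: ["b3", "b4"]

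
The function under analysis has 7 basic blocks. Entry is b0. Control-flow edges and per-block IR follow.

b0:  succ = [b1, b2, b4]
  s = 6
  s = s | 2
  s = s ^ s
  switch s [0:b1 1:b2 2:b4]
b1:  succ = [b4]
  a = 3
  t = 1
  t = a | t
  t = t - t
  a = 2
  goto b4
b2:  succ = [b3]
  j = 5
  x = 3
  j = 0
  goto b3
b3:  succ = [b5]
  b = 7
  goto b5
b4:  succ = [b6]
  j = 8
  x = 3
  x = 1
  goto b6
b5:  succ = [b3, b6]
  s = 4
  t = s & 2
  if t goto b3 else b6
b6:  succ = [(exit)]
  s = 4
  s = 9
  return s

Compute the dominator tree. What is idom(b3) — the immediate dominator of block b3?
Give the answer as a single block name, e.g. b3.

Answer: b2

Working:
idom tree: b1←b0 b2←b0 b3←b2 b4←b0 b5←b3 b6←b0
Dom∩ at merges:
  b3: preds {b2,b5}: {b0,b2} ∩ {b0,b2,b3,b5} = {b0,b2}; idom=b2
  b4: preds {b0,b1}: {b0} ∩ {b0,b1} = {b0}; idom=b0
  b6: preds {b4,b5}: {b0,b4} ∩ {b0,b2,b3,b5} = {b0}; idom=b0

idom(b3) = b2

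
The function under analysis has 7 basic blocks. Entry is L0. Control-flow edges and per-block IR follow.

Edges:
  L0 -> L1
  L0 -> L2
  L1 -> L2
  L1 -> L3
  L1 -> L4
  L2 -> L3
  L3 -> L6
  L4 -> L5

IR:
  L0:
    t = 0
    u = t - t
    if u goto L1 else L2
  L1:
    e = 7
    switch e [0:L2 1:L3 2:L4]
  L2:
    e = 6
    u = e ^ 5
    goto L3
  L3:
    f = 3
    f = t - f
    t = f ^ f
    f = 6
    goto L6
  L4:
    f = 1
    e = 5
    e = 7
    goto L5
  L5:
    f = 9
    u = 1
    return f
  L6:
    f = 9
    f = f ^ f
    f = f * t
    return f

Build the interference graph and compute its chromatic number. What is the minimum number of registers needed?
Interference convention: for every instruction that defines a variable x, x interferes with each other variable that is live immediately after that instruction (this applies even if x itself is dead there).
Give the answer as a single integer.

Answer: 3

Analysis:
Block summaries:
  L0 def {t,u} use ∅
  L1 def {e} use ∅
  L2 def {e,u} use ∅
  L3 def {f,t} use {t}
  L4 def {e,f} use ∅
  L5 def {f,u} use ∅
  L6 def {f} use {t}

Live sets:
  L0 li=∅ lo={t}
  L1 li={t} lo={t}
  L2 li={t} lo={t}
  L3 li={t} lo={t}
  L4 li=∅ lo=∅
  L5 li=∅ lo=∅
  L6 li={t} lo=∅

Interfere edges:
  e↔{t}
  f↔{t,u}
  t↔{e,f,u}
  u↔{f,t}

Colouring:
  clique {f,t,u} ⇒ need ≥ 3
  assign e→R1 f→R1 t→R0 u→R2 — no edge inside a register ⇒ χ ≤ 3
  χ = 3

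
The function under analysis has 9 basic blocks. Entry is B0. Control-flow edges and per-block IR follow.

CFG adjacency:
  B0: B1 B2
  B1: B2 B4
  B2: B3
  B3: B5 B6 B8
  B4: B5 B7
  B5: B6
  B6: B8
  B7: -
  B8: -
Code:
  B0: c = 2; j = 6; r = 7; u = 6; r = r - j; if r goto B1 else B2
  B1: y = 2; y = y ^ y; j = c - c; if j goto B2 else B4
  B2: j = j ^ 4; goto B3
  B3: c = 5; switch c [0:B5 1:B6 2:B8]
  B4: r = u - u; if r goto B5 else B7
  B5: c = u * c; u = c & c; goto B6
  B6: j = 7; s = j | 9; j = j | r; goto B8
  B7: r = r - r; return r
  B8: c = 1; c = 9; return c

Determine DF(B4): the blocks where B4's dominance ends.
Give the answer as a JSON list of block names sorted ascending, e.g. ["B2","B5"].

idom tree: B1←B0 B2←B0 B3←B2 B4←B1 B5←B0 B6←B0 B7←B4 B8←B0
Join-block Dom:
  B2: preds {B0,B1}: {B0} ∩ {B0,B1} = {B0}; idom=B0
  B5: preds {B3,B4}: {B0,B2,B3} ∩ {B0,B1,B4} = {B0}; idom=B0
  B6: preds {B3,B5}: {B0,B2,B3} ∩ {B0,B5} = {B0}; idom=B0
  B8: preds {B3,B6}: {B0,B2,B3} ∩ {B0,B6} = {B0}; idom=B0

DF walk-up:
  join B2 pred B0: · stop@B0
  join B2 pred B1: B1 stop@B0
  join B5 pred B3: B3→B2 stop@B0
  join B5 pred B4: B4→B1 stop@B0
  join B6 pred B3: B3→B2 stop@B0
  join B6 pred B5: B5 stop@B0
  join B8 pred B3: B3→B2 stop@B0
  join B8 pred B6: B6 stop@B0
  B0: DF=∅
  B1: DF={B2,B5}
  B2: DF={B5,B6,B8}
  B3: DF={B5,B6,B8}
  B4: DF={B5}
  B5: DF={B6}
  B6: DF={B8}
  B7: DF=∅
  B8: DF=∅

DF(B4) = ["B5"]

Answer: ["B5"]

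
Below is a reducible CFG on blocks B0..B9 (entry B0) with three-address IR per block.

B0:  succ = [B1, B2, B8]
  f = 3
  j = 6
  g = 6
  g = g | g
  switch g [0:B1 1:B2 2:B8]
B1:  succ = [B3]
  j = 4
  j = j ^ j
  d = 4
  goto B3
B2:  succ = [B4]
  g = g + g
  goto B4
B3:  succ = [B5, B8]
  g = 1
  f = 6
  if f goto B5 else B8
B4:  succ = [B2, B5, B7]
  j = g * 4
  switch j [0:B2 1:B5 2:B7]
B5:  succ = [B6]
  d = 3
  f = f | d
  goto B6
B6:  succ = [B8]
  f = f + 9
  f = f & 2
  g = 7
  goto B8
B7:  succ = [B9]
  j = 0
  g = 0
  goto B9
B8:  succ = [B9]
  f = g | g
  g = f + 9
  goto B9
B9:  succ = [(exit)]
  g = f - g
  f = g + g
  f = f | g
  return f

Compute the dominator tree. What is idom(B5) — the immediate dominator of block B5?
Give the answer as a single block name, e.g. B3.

idom tree: B1←B0 B2←B0 B3←B1 B4←B2 B5←B0 B6←B5 B7←B4 B8←B0 B9←B0
Dom at joins:
  B2: preds {B0,B4}: {B0} ∩ {B0,B2,B4} = {B0}; idom=B0
  B5: preds {B3,B4}: {B0,B1,B3} ∩ {B0,B2,B4} = {B0}; idom=B0
  B8: preds {B0,B3,B6}: {B0} ∩ {B0,B1,B3} ∩ {B0,B5,B6} = {B0}; idom=B0
  B9: preds {B7,B8}: {B0,B2,B4,B7} ∩ {B0,B8} = {B0}; idom=B0

idom(B5) = B0

Answer: B0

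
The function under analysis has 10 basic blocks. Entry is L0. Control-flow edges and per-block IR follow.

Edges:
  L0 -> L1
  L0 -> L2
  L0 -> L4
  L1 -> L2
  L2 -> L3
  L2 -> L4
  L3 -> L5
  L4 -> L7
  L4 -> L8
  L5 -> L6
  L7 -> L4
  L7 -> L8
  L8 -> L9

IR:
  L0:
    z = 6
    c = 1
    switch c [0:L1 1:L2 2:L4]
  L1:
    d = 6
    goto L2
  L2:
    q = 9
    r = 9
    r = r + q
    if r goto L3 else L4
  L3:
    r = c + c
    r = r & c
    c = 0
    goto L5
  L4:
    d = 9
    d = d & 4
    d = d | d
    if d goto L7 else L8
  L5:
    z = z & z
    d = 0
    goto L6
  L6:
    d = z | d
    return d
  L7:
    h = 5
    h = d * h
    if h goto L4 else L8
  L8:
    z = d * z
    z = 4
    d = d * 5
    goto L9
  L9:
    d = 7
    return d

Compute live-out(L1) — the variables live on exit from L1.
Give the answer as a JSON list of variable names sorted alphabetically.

Answer: ["c", "z"]

Analysis:
def/use:
  L0: {c,z} / ∅
  L1: {d} / ∅
  L2: {q,r} / ∅
  L3: {c,r} / {c}
  L4: {d} / ∅
  L5: {d,z} / {z}
  L6: {d} / {d,z}
  L7: {h} / {d}
  L8: {d,z} / {d,z}
  L9: {d} / ∅

Live sets:
  L0: in=∅ out={c,z}
  L1: in={c,z} out={c,z}
  L2: in={c,z} out={c,z}
  L3: in={c,z} out={z}
  L4: in={z} out={d,z}
  L5: in={z} out={d,z}
  L6: in={d,z} out=∅
  L7: in={d,z} out={d,z}
  L8: in={d,z} out=∅
  L9: in=∅ out=∅

live-out(L1) = ["c", "z"]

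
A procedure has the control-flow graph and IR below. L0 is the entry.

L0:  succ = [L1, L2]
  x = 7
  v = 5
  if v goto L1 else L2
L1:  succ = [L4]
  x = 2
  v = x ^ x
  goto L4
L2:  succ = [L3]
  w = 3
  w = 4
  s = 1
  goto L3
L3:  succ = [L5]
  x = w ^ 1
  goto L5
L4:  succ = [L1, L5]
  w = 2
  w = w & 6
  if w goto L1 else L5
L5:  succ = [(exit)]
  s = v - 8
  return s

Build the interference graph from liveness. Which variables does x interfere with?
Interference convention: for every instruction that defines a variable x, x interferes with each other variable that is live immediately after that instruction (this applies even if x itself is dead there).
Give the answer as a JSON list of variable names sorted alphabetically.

Block summaries:
  L0: def={v,x} ue=∅
  L1: def={v,x} ue=∅
  L2: def={s,w} ue=∅
  L3: def={x} ue={w}
  L4: def={w} ue=∅
  L5: def={s} ue={v}

Liveness:
  L0: in=∅ out={v}
  L1: in=∅ out={v}
  L2: in={v} out={v,w}
  L3: in={v,w} out={v}
  L4: in={v} out={v}
  L5: in={v} out=∅

Conflict graph:
  s↔{v,w}
  v↔{s,w,x}
  w↔{s,v}
  x↔{v}

N(x) = ["v"]

Answer: ["v"]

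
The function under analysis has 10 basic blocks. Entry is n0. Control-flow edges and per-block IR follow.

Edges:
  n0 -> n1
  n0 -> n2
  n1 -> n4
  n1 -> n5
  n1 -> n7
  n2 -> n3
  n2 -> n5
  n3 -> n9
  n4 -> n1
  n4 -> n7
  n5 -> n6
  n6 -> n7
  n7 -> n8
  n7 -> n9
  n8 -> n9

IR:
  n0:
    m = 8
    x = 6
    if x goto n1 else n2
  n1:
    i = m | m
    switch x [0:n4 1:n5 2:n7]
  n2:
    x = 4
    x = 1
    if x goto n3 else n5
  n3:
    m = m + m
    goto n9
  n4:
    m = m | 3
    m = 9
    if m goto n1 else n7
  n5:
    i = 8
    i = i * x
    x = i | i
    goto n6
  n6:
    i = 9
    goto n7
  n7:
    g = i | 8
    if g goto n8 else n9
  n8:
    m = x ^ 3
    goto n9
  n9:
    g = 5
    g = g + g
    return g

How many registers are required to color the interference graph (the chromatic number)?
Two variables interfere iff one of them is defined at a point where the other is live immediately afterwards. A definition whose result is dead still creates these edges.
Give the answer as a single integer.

Answer: 3

Derivation:
Per-block:
  n0 def {m,x} use ∅
  n1 def {i} use {m,x}
  n2 def {x} use ∅
  n3 def {m} use {m}
  n4 def {m} use {m}
  n5 def {i,x} use {x}
  n6 def {i} use ∅
  n7 def {g} use {i}
  n8 def {m} use {x}
  n9 def {g} use ∅

Backward fixpoint:
  n0 li=∅ lo={m,x}
  n1 li={m,x} lo={i,m,x}
  n2 li={m} lo={m,x}
  n3 li={m} lo=∅
  n4 li={i,m,x} lo={i,m,x}
  n5 li={x} lo={x}
  n6 li={x} lo={i,x}
  n7 li={i,x} lo={x}
  n8 li={x} lo=∅
  n9 li=∅ lo=∅

Interfere edges:
  g↔{x}
  i↔{m,x}
  m↔{i,x}
  x↔{g,i,m}

Registers:
  {i,m,x} pairwise interfere (3-clique) ⇒ χ ≥ 3
  3-colouring: c0={x}  c1={g,i}  c2={m}
  χ = 3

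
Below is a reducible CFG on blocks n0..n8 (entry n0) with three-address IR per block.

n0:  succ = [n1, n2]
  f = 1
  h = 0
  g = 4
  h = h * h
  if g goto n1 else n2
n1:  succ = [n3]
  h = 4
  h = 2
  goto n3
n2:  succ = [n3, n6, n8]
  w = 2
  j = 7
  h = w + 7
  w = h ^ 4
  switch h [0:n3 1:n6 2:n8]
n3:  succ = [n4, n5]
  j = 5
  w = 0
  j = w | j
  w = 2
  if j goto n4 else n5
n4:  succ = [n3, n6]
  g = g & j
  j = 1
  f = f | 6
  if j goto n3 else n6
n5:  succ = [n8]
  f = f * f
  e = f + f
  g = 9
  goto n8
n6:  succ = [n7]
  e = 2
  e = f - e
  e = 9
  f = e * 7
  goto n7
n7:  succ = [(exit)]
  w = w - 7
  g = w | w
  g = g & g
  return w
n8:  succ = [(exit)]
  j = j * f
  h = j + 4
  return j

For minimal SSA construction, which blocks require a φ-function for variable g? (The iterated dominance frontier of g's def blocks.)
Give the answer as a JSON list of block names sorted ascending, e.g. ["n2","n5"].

idom tree: n1←n0 n2←n0 n3←n0 n4←n3 n5←n3 n6←n0 n7←n6 n8←n0
Dom at joins:
  n3: preds {n1,n2,n4}: {n0,n1} ∩ {n0,n2} ∩ {n0,n3,n4} = {n0}; idom=n0
  n6: preds {n2,n4}: {n0,n2} ∩ {n0,n3,n4} = {n0}; idom=n0
  n8: preds {n2,n5}: {n0,n2} ∩ {n0,n3,n5} = {n0}; idom=n0

Frontier:
  n3←n1: walk n1 to n0
  n3←n2: walk n2 to n0
  n3←n4: walk n4→n3 to n0
  n6←n2: walk n2 to n0
  n6←n4: walk n4→n3 to n0
  n8←n2: walk n2 to n0
  n8←n5: walk n5→n3 to n0
  DF(n0)=∅
  DF(n1)={n3}
  DF(n2)={n3,n6,n8}
  DF(n3)={n3,n6,n8}
  DF(n4)={n3,n6}
  DF(n5)={n8}
  DF(n6)=∅
  DF(n7)=∅
  DF(n8)=∅

φ for g: defs {n0,n4,n5,n7}
  DF⁺ = {n3,n6,n8}

Answer: ["n3", "n6", "n8"]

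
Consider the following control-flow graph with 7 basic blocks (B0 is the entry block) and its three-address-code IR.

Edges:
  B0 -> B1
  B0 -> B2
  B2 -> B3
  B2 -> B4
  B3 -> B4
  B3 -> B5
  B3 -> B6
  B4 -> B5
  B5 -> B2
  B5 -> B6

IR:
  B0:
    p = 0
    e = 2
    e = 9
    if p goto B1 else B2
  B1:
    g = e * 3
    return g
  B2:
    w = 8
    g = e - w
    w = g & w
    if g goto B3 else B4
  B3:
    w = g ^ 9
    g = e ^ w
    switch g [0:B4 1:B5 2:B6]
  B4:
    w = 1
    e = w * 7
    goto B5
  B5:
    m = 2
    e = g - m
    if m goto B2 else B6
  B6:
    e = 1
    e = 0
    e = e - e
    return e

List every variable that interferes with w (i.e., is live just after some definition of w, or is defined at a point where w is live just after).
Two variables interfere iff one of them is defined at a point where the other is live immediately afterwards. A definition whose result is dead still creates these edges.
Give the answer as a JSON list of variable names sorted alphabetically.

Answer: ["e", "g"]

Analysis:
Per-block:
  B0: {e,p} / ∅
  B1: {g} / {e}
  B2: {g,w} / {e}
  B3: {g,w} / {e,g}
  B4: {e,w} / ∅
  B5: {e,m} / {g}
  B6: {e} / ∅

Liveness:
  B0 li=∅ lo={e}
  B1 li={e} lo=∅
  B2 li={e} lo={e,g}
  B3 li={e,g} lo={g}
  B4 li={g} lo={g}
  B5 li={g} lo={e}
  B6 li=∅ lo=∅

Interfere edges:
  e↔{g,m,p,w}
  g↔{e,m,w}
  m↔{e,g}
  p↔{e}
  w↔{e,g}

N(w) = ["e", "g"]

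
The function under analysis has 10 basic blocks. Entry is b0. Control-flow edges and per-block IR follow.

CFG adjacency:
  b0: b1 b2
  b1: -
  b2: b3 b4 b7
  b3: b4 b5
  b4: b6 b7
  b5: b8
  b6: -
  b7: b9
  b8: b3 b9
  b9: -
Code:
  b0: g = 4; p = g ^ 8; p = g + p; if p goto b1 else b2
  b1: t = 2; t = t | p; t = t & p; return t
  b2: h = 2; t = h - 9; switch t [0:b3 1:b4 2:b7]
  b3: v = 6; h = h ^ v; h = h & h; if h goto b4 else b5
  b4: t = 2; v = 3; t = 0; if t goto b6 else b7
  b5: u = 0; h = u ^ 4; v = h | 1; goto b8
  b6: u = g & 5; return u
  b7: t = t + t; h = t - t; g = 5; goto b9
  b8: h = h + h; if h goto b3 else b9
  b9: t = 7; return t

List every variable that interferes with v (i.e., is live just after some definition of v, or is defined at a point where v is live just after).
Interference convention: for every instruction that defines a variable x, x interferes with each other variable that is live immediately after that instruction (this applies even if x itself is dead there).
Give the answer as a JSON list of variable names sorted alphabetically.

Per-block:
  b0 def {g,p} use ∅
  b1 def {t} use {p}
  b2 def {h,t} use ∅
  b3 def {h,v} use {h}
  b4 def {t,v} use ∅
  b5 def {h,u,v} use ∅
  b6 def {u} use {g}
  b7 def {g,h,t} use {t}
  b8 def {h} use {h}
  b9 def {t} use ∅

Liveness:
  live b0: ∅→{g,p}
  live b1: {p}→∅
  live b2: {g}→{g,h,t}
  live b3: {g,h}→{g}
  live b4: {g}→{g,t}
  live b5: {g}→{g,h}
  live b6: {g}→∅
  live b7: {t}→∅
  live b8: {g,h}→{g,h}
  live b9: ∅→∅

Conflict graph:
  g↔{h,p,t,u,v}
  h↔{g,t,v}
  p↔{g,t}
  t↔{g,h,p}
  u↔{g}
  v↔{g,h}

N(v) = ["g", "h"]

Answer: ["g", "h"]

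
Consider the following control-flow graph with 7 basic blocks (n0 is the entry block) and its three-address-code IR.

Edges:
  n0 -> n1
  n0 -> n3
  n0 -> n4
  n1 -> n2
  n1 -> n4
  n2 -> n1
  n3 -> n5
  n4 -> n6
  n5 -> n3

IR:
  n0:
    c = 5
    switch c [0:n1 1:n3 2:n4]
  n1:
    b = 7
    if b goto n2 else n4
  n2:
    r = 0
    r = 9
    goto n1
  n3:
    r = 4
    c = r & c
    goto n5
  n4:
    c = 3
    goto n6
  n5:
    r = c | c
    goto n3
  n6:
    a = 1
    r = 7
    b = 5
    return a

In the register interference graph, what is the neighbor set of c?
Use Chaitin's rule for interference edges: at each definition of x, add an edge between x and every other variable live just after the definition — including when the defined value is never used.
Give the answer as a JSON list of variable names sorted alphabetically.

Per-block:
  n0: def={c} ue=∅
  n1: def={b} ue=∅
  n2: def={r} ue=∅
  n3: def={c,r} ue={c}
  n4: def={c} ue=∅
  n5: def={r} ue={c}
  n6: def={a,b,r} ue=∅

Live sets:
  n0 li=∅ lo={c}
  n1 li=∅ lo=∅
  n2 li=∅ lo=∅
  n3 li={c} lo={c}
  n4 li=∅ lo=∅
  n5 li={c} lo={c}
  n6 li=∅ lo=∅

Conflict graph:
  a: {b,r}
  b: {a}
  c: {r}
  r: {a,c}

N(c) = ["r"]

Answer: ["r"]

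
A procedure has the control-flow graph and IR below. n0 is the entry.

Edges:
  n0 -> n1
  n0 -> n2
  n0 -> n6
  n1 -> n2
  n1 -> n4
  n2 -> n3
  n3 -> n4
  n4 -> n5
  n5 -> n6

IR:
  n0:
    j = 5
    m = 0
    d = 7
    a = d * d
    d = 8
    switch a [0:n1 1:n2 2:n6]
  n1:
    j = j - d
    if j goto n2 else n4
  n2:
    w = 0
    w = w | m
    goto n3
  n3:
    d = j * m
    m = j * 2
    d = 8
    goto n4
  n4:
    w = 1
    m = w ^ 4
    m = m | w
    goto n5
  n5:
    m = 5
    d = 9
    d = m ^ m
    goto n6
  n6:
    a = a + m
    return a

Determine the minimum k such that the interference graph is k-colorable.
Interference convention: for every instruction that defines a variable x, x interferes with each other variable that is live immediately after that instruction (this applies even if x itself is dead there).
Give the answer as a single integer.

Answer: 4

Derivation:
def/use:
  n0 def {a,d,j,m} use ∅
  n1 def {j} use {d,j}
  n2 def {w} use {m}
  n3 def {d,m} use {j,m}
  n4 def {m,w} use ∅
  n5 def {d,m} use ∅
  n6 def {a} use {a,m}

Live sets:
  n0 li=∅ lo={a,d,j,m}
  n1 li={a,d,j,m} lo={a,j,m}
  n2 li={a,j,m} lo={a,j,m}
  n3 li={a,j,m} lo={a}
  n4 li={a} lo={a}
  n5 li={a} lo={a,m}
  n6 li={a,m} lo=∅

Interfere edges:
  a: {d,j,m,w}
  d: {a,j,m}
  j: {a,d,m,w}
  m: {a,d,j,w}
  w: {a,j,m}

Colouring:
  {a,d,j,m} pairwise interfere (4-clique) ⇒ χ ≥ 4
  assign a→R0 d→R3 j→R1 m→R2 w→R3 — no edge inside a register ⇒ χ ≤ 4
  χ = 4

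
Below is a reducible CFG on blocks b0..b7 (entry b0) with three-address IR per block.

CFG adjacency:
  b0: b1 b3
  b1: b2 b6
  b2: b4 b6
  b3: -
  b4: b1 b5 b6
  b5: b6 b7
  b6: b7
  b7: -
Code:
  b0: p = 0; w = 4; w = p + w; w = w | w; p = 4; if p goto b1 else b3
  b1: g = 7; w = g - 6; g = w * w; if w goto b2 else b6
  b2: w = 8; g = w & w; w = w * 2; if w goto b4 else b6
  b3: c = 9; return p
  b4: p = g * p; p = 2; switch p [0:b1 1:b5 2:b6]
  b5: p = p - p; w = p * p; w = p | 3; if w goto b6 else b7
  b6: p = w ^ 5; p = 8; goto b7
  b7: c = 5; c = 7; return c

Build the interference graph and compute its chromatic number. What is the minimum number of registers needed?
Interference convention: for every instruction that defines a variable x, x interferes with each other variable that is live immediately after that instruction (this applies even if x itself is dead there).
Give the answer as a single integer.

def/use:
  b0: {p,w} / ∅
  b1: {g,w} / ∅
  b2: {g,w} / ∅
  b3: {c} / {p}
  b4: {p} / {g,p}
  b5: {p,w} / {p}
  b6: {p} / {w}
  b7: {c} / ∅

Live sets:
  b0 li=∅ lo={p}
  b1 li={p} lo={p,w}
  b2 li={p} lo={g,p,w}
  b3 li={p} lo=∅
  b4 li={g,p,w} lo={p,w}
  b5 li={p} lo={w}
  b6 li={w} lo=∅
  b7 li=∅ lo=∅

Conflict graph:
  c: {p}
  g: {p,w}
  p: {c,g,w}
  w: {g,p}

Colouring:
  {g,p,w} pairwise interfere (3-clique) ⇒ χ ≥ 3
  3-colouring: r0={p}  r1={c,g}  r2={w}
  χ = 3

Answer: 3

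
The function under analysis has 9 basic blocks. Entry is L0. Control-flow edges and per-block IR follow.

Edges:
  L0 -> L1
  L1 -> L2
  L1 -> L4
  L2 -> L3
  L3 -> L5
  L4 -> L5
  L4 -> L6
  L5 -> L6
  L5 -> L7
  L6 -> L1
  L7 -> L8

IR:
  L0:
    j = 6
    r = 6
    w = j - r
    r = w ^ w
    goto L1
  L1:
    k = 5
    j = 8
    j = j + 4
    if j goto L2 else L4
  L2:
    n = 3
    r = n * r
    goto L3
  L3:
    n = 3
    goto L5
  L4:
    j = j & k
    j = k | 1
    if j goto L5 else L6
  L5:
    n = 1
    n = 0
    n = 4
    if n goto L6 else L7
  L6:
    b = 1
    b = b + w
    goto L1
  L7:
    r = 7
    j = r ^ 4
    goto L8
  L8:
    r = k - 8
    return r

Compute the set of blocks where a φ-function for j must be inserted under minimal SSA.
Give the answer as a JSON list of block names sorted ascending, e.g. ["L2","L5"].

Answer: ["L1", "L5", "L6"]

Working:
idom tree: L1←L0 L2←L1 L3←L2 L4←L1 L5←L1 L6←L1 L7←L5 L8←L7
Join-block Dom:
  L1: preds {L0,L6}: {L0} ∩ {L0,L1,L6} = {L0}; idom=L0
  L5: preds {L3,L4}: {L0,L1,L2,L3} ∩ {L0,L1,L4} = {L0,L1}; idom=L1
  L6: preds {L4,L5}: {L0,L1,L4} ∩ {L0,L1,L5} = {L0,L1}; idom=L1

Frontier:
  L1←L0: walk · to L0
  L1←L6: walk L6→L1 to L0
  L5←L3: walk L3→L2 to L1
  L5←L4: walk L4 to L1
  L6←L4: walk L4 to L1
  L6←L5: walk L5 to L1
  L0: DF=∅
  L1: DF={L1}
  L2: DF={L5}
  L3: DF={L5}
  L4: DF={L5,L6}
  L5: DF={L6}
  L6: DF={L1}
  L7: DF=∅
  L8: DF=∅

φ for j: defs {L0,L1,L4,L7}
  DF⁺ = {L1,L5,L6}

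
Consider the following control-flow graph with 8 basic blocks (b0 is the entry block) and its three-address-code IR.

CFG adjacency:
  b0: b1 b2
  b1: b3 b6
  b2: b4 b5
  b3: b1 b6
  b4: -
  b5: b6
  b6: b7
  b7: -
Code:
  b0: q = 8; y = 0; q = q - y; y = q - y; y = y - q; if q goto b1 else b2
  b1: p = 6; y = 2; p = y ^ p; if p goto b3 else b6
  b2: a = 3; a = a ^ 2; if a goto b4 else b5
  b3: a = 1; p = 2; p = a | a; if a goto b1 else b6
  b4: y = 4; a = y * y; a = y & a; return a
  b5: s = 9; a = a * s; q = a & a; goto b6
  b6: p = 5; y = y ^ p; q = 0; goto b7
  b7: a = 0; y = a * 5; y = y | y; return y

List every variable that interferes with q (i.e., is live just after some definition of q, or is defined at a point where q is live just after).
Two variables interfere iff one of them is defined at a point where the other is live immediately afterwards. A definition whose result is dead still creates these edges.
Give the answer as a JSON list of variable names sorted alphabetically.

Block summaries:
  b0: def={q,y} ue=∅
  b1: def={p,y} ue=∅
  b2: def={a} ue=∅
  b3: def={a,p} ue=∅
  b4: def={a,y} ue=∅
  b5: def={a,q,s} ue={a}
  b6: def={p,q,y} ue={y}
  b7: def={a,y} ue=∅

Live sets:
  b0 li=∅ lo={y}
  b1 li=∅ lo={y}
  b2 li={y} lo={a,y}
  b3 li={y} lo={y}
  b4 li=∅ lo=∅
  b5 li={a,y} lo={y}
  b6 li={y} lo=∅
  b7 li=∅ lo=∅

Conflict graph:
  a: {p,s,y}
  p: {a,y}
  q: {y}
  s: {a,y}
  y: {a,p,q,s}

N(q) = ["y"]

Answer: ["y"]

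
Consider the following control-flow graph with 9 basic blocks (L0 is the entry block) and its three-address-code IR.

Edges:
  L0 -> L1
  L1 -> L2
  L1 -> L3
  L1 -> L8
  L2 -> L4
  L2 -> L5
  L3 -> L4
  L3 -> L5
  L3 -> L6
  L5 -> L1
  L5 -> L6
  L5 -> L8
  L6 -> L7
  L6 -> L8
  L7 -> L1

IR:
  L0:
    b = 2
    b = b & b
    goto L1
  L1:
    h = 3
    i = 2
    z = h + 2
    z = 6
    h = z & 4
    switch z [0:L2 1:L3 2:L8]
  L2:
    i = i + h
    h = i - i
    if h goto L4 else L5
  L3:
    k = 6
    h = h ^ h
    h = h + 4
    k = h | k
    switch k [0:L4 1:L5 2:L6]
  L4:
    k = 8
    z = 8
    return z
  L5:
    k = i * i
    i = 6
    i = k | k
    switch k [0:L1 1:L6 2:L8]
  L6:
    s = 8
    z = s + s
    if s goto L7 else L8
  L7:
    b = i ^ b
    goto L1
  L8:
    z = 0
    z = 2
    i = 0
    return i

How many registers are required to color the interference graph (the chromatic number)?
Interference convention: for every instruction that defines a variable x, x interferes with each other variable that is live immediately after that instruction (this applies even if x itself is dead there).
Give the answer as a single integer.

Per-block:
  L0: {b} / ∅
  L1: {h,i,z} / ∅
  L2: {h,i} / {h,i}
  L3: {h,k} / {h}
  L4: {k,z} / ∅
  L5: {i,k} / {i}
  L6: {s,z} / ∅
  L7: {b} / {b,i}
  L8: {i,z} / ∅

Live sets:
  L0: in=∅ out={b}
  L1: in={b} out={b,h,i}
  L2: in={b,h,i} out={b,i}
  L3: in={b,h,i} out={b,i}
  L4: in=∅ out=∅
  L5: in={b,i} out={b,i}
  L6: in={b,i} out={b,i}
  L7: in={b,i} out={b}
  L8: in=∅ out=∅

Interference:
  b — {h,i,k,s,z}
  h — {b,i,k,z}
  i — {b,h,k,s,z}
  k — {b,h,i}
  s — {b,i,z}
  z — {b,h,i,s}

Colouring:
  clique {b,h,i,k} ⇒ need ≥ 4
  4-colouring: R0={b}  R1={i}  R2={h,s}  R3={k,z}
  χ = 4

Answer: 4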